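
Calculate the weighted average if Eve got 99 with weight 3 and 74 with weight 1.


Weighted sum:
3 x 99 + 1 x 74 = 371
Total weight:
3 + 1 = 4
Weighted average:
371 / 4 = 92.75

92.75


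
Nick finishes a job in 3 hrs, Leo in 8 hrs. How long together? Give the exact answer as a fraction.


Nick's rate: 1/3 of the job per hour
Leo's rate: 1/8 of the job per hour
Combined rate: 1/3 + 1/8 = 11/24 per hour
Time = 1 / (11/24) = 24/11 hours (≈ 2.18 hours)

24/11 hours


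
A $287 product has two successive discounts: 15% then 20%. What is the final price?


First discount:
15% of $287 = $43.05
Price after first discount:
$287 - $43.05 = $243.95
Second discount:
20% of $243.95 = $48.79
Final price:
$243.95 - $48.79 = $195.16

$195.16


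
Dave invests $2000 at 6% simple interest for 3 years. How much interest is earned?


Use the formula I = P x R x T / 100
P x R x T = 2000 x 6 x 3 = 36000
I = 36000 / 100 = $360

$360


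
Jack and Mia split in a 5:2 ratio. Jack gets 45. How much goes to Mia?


Find the multiplier:
45 / 5 = 9
Apply to Mia's share:
2 x 9 = 18

18


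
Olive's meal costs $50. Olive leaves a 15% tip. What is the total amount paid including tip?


Calculate the tip:
15% of $50 = $7.50
Add tip to meal cost:
$50 + $7.50 = $57.50

$57.50


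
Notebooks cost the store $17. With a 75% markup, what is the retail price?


Calculate the markup amount:
75% of $17 = $12.75
Add to cost:
$17 + $12.75 = $29.75

$29.75


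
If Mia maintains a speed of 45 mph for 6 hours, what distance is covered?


Use the formula: distance = speed x time
Speed = 45 mph, Time = 6 hours
45 x 6 = 270 miles

270 miles


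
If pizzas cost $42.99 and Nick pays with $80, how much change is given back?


Start with the amount paid:
$80
Subtract the price:
$80 - $42.99 = $37.01

$37.01


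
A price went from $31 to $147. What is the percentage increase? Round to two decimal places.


Find the absolute change:
|147 - 31| = 116
Divide by original and multiply by 100:
116 / 31 x 100 = 374.1935...% ≈ 374.19%

374.19%


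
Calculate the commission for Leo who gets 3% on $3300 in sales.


Convert rate to decimal:
3% = 0.03
Multiply by sales:
$3300 x 0.03 = $99

$99


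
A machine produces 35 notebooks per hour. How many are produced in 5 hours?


Production rate: 35 notebooks per hour
Time: 5 hours
Total: 35 x 5 = 175 notebooks

175 notebooks


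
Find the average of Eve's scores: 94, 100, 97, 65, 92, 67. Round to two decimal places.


Add the scores:
94 + 100 + 97 + 65 + 92 + 67 = 515
Divide by the number of tests:
515 / 6 = 85.8333... ≈ 85.83

85.83


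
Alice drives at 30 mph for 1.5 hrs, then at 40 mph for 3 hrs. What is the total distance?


Leg 1 distance:
30 x 1.5 = 45 miles
Leg 2 distance:
40 x 3 = 120 miles
Total distance:
45 + 120 = 165 miles

165 miles


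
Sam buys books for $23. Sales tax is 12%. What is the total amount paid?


Calculate the tax:
12% of $23 = $2.76
Add tax to price:
$23 + $2.76 = $25.76

$25.76


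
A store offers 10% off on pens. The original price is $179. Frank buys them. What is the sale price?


Calculate the discount amount:
10% of $179 = $17.90
Subtract from original:
$179 - $17.90 = $161.10

$161.10


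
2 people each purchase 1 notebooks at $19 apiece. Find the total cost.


Cost per person:
1 x $19 = $19
Group total:
2 x $19 = $38

$38


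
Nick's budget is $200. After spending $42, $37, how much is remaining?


Add up expenses:
$42 + $37 = $79
Subtract from budget:
$200 - $79 = $121

$121


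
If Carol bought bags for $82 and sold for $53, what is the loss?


Selling price = $53
Cost price = $82
Loss = cost price - selling price:
Loss = $82 - $53 = $29

$29


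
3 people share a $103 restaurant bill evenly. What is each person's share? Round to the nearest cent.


Total bill: $103
Number of people: 3
Each pays: $103 / 3 = $34.3333... ≈ $34.33

$34.33


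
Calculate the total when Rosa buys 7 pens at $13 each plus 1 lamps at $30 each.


Cost of pens:
7 x $13 = $91
Cost of lamps:
1 x $30 = $30
Add both:
$91 + $30 = $121

$121


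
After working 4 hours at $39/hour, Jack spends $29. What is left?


Calculate earnings:
4 x $39 = $156
Subtract spending:
$156 - $29 = $127

$127


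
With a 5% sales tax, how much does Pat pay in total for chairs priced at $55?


Calculate the tax:
5% of $55 = $2.75
Add tax to price:
$55 + $2.75 = $57.75

$57.75


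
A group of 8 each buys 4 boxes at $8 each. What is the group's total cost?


Cost per person:
4 x $8 = $32
Group total:
8 x $32 = $256

$256


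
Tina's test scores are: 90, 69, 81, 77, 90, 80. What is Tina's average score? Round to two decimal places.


Add the scores:
90 + 69 + 81 + 77 + 90 + 80 = 487
Divide by the number of tests:
487 / 6 = 81.1666... ≈ 81.17

81.17


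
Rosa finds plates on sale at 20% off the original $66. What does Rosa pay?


Calculate the discount amount:
20% of $66 = $13.20
Subtract from original:
$66 - $13.20 = $52.80

$52.80


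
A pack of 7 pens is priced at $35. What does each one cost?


Total cost: $35
Number of items: 7
Unit price: $35 / 7 = $5

$5


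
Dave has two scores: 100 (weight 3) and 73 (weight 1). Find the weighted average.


Weighted sum:
3 x 100 + 1 x 73 = 373
Total weight:
3 + 1 = 4
Weighted average:
373 / 4 = 93.25

93.25


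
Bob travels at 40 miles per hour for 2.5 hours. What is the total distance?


Use the formula: distance = speed x time
Speed = 40 mph, Time = 2.5 hours
40 x 2.5 = 100 miles

100 miles


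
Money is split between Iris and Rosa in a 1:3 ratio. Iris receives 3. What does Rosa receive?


Find the multiplier:
3 / 1 = 3
Apply to Rosa's share:
3 x 3 = 9

9


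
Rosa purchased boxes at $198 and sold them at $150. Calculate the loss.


Selling price = $150
Cost price = $198
Loss = cost price - selling price:
Loss = $198 - $150 = $48

$48


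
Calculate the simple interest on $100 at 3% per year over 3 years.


Use the formula I = P x R x T / 100
P x R x T = 100 x 3 x 3 = 900
I = 900 / 100 = $9

$9


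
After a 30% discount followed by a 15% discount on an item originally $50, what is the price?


First discount:
30% of $50 = $15
Price after first discount:
$50 - $15 = $35
Second discount:
15% of $35 = $5.25
Final price:
$35 - $5.25 = $29.75

$29.75


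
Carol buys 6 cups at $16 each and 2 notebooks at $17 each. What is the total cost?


Cost of cups:
6 x $16 = $96
Cost of notebooks:
2 x $17 = $34
Add both:
$96 + $34 = $130

$130


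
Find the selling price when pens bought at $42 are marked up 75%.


Calculate the markup amount:
75% of $42 = $31.50
Add to cost:
$42 + $31.50 = $73.50

$73.50


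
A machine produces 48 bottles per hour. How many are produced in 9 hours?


Production rate: 48 bottles per hour
Time: 9 hours
Total: 48 x 9 = 432 bottles

432 bottles


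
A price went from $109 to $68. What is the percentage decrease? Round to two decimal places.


Find the absolute change:
|68 - 109| = 41
Divide by original and multiply by 100:
41 / 109 x 100 = 37.6146...% ≈ 37.61%

37.61%


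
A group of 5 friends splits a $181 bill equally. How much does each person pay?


Total bill: $181
Number of people: 5
Each pays: $181 / 5 = $36.20

$36.20


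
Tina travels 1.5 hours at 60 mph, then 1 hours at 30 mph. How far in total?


Leg 1 distance:
60 x 1.5 = 90 miles
Leg 2 distance:
30 x 1 = 30 miles
Total distance:
90 + 30 = 120 miles

120 miles


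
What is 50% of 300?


Convert percentage to decimal:
50% = 0.5
Multiply:
300 x 0.5 = 150

150


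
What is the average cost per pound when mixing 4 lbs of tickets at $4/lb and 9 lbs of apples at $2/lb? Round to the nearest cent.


Cost of tickets:
4 x $4 = $16
Cost of apples:
9 x $2 = $18
Total cost: $16 + $18 = $34
Total weight: 13 lbs
Average: $34 / 13 = $2.6153... ≈ $2.62/lb

$2.62/lb


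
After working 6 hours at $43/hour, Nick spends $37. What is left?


Calculate earnings:
6 x $43 = $258
Subtract spending:
$258 - $37 = $221

$221


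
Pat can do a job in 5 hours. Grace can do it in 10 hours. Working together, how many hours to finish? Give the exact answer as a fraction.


Pat's rate: 1/5 of the job per hour
Grace's rate: 1/10 of the job per hour
Combined rate: 1/5 + 1/10 = 3/10 per hour
Time = 1 / (3/10) = 10/3 hours (≈ 3.33 hours)

10/3 hours


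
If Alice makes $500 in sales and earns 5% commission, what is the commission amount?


Convert rate to decimal:
5% = 0.05
Multiply by sales:
$500 x 0.05 = $25

$25


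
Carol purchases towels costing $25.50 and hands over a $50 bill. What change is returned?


Start with the amount paid:
$50
Subtract the price:
$50 - $25.50 = $24.50

$24.50


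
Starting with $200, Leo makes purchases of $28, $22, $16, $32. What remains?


Add up expenses:
$28 + $22 + $16 + $32 = $98
Subtract from budget:
$200 - $98 = $102

$102


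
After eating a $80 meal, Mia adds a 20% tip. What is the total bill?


Calculate the tip:
20% of $80 = $16
Add tip to meal cost:
$80 + $16 = $96

$96


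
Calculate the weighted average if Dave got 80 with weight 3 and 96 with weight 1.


Weighted sum:
3 x 80 + 1 x 96 = 336
Total weight:
3 + 1 = 4
Weighted average:
336 / 4 = 84

84


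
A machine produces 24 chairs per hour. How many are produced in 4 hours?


Production rate: 24 chairs per hour
Time: 4 hours
Total: 24 x 4 = 96 chairs

96 chairs


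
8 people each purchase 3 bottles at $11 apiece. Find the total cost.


Cost per person:
3 x $11 = $33
Group total:
8 x $33 = $264

$264


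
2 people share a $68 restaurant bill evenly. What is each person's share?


Total bill: $68
Number of people: 2
Each pays: $68 / 2 = $34

$34


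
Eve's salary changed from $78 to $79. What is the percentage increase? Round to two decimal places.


Find the absolute change:
|79 - 78| = 1
Divide by original and multiply by 100:
1 / 78 x 100 = 1.2820...% ≈ 1.28%

1.28%


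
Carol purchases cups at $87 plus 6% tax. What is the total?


Calculate the tax:
6% of $87 = $5.22
Add tax to price:
$87 + $5.22 = $92.22

$92.22


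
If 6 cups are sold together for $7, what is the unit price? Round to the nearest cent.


Total cost: $7
Number of items: 6
Unit price: $7 / 6 = $1.1666... ≈ $1.17

$1.17


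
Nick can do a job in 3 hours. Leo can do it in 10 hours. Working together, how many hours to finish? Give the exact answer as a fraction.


Nick's rate: 1/3 of the job per hour
Leo's rate: 1/10 of the job per hour
Combined rate: 1/3 + 1/10 = 13/30 per hour
Time = 1 / (13/30) = 30/13 hours (≈ 2.31 hours)

30/13 hours


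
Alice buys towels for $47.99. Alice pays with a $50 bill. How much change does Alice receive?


Start with the amount paid:
$50
Subtract the price:
$50 - $47.99 = $2.01

$2.01


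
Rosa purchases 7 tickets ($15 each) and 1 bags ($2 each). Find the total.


Cost of tickets:
7 x $15 = $105
Cost of bags:
1 x $2 = $2
Add both:
$105 + $2 = $107

$107


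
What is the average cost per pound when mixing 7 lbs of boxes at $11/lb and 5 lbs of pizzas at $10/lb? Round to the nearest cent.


Cost of boxes:
7 x $11 = $77
Cost of pizzas:
5 x $10 = $50
Total cost: $77 + $50 = $127
Total weight: 12 lbs
Average: $127 / 12 = $10.5833... ≈ $10.58/lb

$10.58/lb


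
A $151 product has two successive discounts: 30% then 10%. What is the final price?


First discount:
30% of $151 = $45.30
Price after first discount:
$151 - $45.30 = $105.70
Second discount:
10% of $105.70 = $10.57
Final price:
$105.70 - $10.57 = $95.13

$95.13


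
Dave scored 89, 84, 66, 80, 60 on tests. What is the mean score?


Add the scores:
89 + 84 + 66 + 80 + 60 = 379
Divide by the number of tests:
379 / 5 = 75.8

75.8


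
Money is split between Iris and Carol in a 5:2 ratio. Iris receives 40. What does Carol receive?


Find the multiplier:
40 / 5 = 8
Apply to Carol's share:
2 x 8 = 16

16


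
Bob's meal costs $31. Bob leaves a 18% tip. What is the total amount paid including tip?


Calculate the tip:
18% of $31 = $5.58
Add tip to meal cost:
$31 + $5.58 = $36.58

$36.58


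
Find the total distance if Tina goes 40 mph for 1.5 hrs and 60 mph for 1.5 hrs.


Leg 1 distance:
40 x 1.5 = 60 miles
Leg 2 distance:
60 x 1.5 = 90 miles
Total distance:
60 + 90 = 150 miles

150 miles


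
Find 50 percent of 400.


Convert percentage to decimal:
50% = 0.5
Multiply:
400 x 0.5 = 200

200


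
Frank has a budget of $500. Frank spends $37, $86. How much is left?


Add up expenses:
$37 + $86 = $123
Subtract from budget:
$500 - $123 = $377

$377


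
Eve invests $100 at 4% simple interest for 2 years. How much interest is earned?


Use the formula I = P x R x T / 100
P x R x T = 100 x 4 x 2 = 800
I = 800 / 100 = $8

$8


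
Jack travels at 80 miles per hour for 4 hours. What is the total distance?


Use the formula: distance = speed x time
Speed = 80 mph, Time = 4 hours
80 x 4 = 320 miles

320 miles


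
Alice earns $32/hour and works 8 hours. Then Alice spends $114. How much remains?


Calculate earnings:
8 x $32 = $256
Subtract spending:
$256 - $114 = $142

$142


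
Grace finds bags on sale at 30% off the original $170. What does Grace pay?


Calculate the discount amount:
30% of $170 = $51
Subtract from original:
$170 - $51 = $119

$119


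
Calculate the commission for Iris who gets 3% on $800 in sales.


Convert rate to decimal:
3% = 0.03
Multiply by sales:
$800 x 0.03 = $24

$24


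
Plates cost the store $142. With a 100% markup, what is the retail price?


Calculate the markup amount:
100% of $142 = $142
Add to cost:
$142 + $142 = $284

$284


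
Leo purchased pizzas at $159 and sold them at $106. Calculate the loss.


Selling price = $106
Cost price = $159
Loss = cost price - selling price:
Loss = $159 - $106 = $53

$53


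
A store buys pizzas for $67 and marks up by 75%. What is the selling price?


Calculate the markup amount:
75% of $67 = $50.25
Add to cost:
$67 + $50.25 = $117.25

$117.25


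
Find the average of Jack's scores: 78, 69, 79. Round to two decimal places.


Add the scores:
78 + 69 + 79 = 226
Divide by the number of tests:
226 / 3 = 75.3333... ≈ 75.33

75.33


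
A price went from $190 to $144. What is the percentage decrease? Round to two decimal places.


Find the absolute change:
|144 - 190| = 46
Divide by original and multiply by 100:
46 / 190 x 100 = 24.2105...% ≈ 24.21%

24.21%


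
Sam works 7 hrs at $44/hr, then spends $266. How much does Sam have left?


Calculate earnings:
7 x $44 = $308
Subtract spending:
$308 - $266 = $42

$42


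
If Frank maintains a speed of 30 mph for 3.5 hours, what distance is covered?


Use the formula: distance = speed x time
Speed = 30 mph, Time = 3.5 hours
30 x 3.5 = 105 miles

105 miles


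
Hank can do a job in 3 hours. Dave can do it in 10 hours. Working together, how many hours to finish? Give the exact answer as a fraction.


Hank's rate: 1/3 of the job per hour
Dave's rate: 1/10 of the job per hour
Combined rate: 1/3 + 1/10 = 13/30 per hour
Time = 1 / (13/30) = 30/13 hours (≈ 2.31 hours)

30/13 hours


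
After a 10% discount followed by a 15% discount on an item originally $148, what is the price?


First discount:
10% of $148 = $14.80
Price after first discount:
$148 - $14.80 = $133.20
Second discount:
15% of $133.20 = $19.98
Final price:
$133.20 - $19.98 = $113.22

$113.22


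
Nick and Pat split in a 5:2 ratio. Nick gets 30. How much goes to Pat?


Find the multiplier:
30 / 5 = 6
Apply to Pat's share:
2 x 6 = 12

12


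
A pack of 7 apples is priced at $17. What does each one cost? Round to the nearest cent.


Total cost: $17
Number of items: 7
Unit price: $17 / 7 = $2.4285... ≈ $2.43

$2.43


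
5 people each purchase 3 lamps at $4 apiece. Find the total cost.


Cost per person:
3 x $4 = $12
Group total:
5 x $12 = $60

$60


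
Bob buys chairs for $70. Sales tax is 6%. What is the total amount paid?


Calculate the tax:
6% of $70 = $4.20
Add tax to price:
$70 + $4.20 = $74.20

$74.20


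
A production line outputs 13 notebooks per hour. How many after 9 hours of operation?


Production rate: 13 notebooks per hour
Time: 9 hours
Total: 13 x 9 = 117 notebooks

117 notebooks


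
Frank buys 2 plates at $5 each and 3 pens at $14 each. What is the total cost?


Cost of plates:
2 x $5 = $10
Cost of pens:
3 x $14 = $42
Add both:
$10 + $42 = $52

$52


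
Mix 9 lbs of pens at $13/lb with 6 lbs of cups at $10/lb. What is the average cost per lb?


Cost of pens:
9 x $13 = $117
Cost of cups:
6 x $10 = $60
Total cost: $117 + $60 = $177
Total weight: 15 lbs
Average: $177 / 15 = $11.80/lb

$11.80/lb


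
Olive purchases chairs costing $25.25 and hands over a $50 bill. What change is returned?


Start with the amount paid:
$50
Subtract the price:
$50 - $25.25 = $24.75

$24.75


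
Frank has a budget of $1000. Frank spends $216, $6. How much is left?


Add up expenses:
$216 + $6 = $222
Subtract from budget:
$1000 - $222 = $778

$778


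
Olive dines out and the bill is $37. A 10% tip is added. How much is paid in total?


Calculate the tip:
10% of $37 = $3.70
Add tip to meal cost:
$37 + $3.70 = $40.70

$40.70


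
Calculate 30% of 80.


Convert percentage to decimal:
30% = 0.3
Multiply:
80 x 0.3 = 24

24


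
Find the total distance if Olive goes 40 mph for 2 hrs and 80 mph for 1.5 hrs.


Leg 1 distance:
40 x 2 = 80 miles
Leg 2 distance:
80 x 1.5 = 120 miles
Total distance:
80 + 120 = 200 miles

200 miles


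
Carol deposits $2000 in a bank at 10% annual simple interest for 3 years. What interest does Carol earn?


Use the formula I = P x R x T / 100
P x R x T = 2000 x 10 x 3 = 60000
I = 60000 / 100 = $600

$600


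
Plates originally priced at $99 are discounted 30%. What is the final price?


Calculate the discount amount:
30% of $99 = $29.70
Subtract from original:
$99 - $29.70 = $69.30

$69.30


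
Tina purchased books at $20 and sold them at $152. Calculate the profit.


Selling price = $152
Cost price = $20
Profit = selling price - cost price:
Profit = $152 - $20 = $132

$132


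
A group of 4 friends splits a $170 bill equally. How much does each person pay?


Total bill: $170
Number of people: 4
Each pays: $170 / 4 = $42.50

$42.50


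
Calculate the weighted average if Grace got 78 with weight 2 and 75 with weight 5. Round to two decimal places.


Weighted sum:
2 x 78 + 5 x 75 = 531
Total weight:
2 + 5 = 7
Weighted average:
531 / 7 = 75.8571... ≈ 75.86

75.86


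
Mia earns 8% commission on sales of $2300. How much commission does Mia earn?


Convert rate to decimal:
8% = 0.08
Multiply by sales:
$2300 x 0.08 = $184

$184


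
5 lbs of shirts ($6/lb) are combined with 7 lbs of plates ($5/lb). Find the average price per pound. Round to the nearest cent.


Cost of shirts:
5 x $6 = $30
Cost of plates:
7 x $5 = $35
Total cost: $30 + $35 = $65
Total weight: 12 lbs
Average: $65 / 12 = $5.4166... ≈ $5.42/lb

$5.42/lb


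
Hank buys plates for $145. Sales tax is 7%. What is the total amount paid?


Calculate the tax:
7% of $145 = $10.15
Add tax to price:
$145 + $10.15 = $155.15

$155.15


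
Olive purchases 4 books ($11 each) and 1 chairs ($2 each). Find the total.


Cost of books:
4 x $11 = $44
Cost of chairs:
1 x $2 = $2
Add both:
$44 + $2 = $46

$46


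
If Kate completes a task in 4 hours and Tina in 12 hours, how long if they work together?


Kate's rate: 1/4 of the job per hour
Tina's rate: 1/12 of the job per hour
Combined rate: 1/4 + 1/12 = 1/3 per hour
Time = 1 / (1/3) = 3 hours

3 hours


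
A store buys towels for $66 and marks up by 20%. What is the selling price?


Calculate the markup amount:
20% of $66 = $13.20
Add to cost:
$66 + $13.20 = $79.20

$79.20


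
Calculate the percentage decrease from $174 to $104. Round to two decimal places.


Find the absolute change:
|104 - 174| = 70
Divide by original and multiply by 100:
70 / 174 x 100 = 40.2298...% ≈ 40.23%

40.23%


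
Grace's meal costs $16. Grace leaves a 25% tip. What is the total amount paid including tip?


Calculate the tip:
25% of $16 = $4
Add tip to meal cost:
$16 + $4 = $20

$20


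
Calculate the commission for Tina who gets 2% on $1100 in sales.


Convert rate to decimal:
2% = 0.02
Multiply by sales:
$1100 x 0.02 = $22

$22


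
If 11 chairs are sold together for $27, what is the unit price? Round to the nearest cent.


Total cost: $27
Number of items: 11
Unit price: $27 / 11 = $2.4545... ≈ $2.45

$2.45


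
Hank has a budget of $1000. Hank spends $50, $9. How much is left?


Add up expenses:
$50 + $9 = $59
Subtract from budget:
$1000 - $59 = $941

$941


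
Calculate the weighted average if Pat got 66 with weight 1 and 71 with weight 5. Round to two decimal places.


Weighted sum:
1 x 66 + 5 x 71 = 421
Total weight:
1 + 5 = 6
Weighted average:
421 / 6 = 70.1666... ≈ 70.17

70.17


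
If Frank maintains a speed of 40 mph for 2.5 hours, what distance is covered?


Use the formula: distance = speed x time
Speed = 40 mph, Time = 2.5 hours
40 x 2.5 = 100 miles

100 miles


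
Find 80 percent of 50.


Convert percentage to decimal:
80% = 0.8
Multiply:
50 x 0.8 = 40

40


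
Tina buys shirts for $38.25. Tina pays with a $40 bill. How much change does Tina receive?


Start with the amount paid:
$40
Subtract the price:
$40 - $38.25 = $1.75

$1.75


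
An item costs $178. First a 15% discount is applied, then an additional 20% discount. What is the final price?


First discount:
15% of $178 = $26.70
Price after first discount:
$178 - $26.70 = $151.30
Second discount:
20% of $151.30 = $30.26
Final price:
$151.30 - $30.26 = $121.04

$121.04


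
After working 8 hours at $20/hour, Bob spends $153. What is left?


Calculate earnings:
8 x $20 = $160
Subtract spending:
$160 - $153 = $7

$7


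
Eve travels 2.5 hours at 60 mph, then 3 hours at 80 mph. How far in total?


Leg 1 distance:
60 x 2.5 = 150 miles
Leg 2 distance:
80 x 3 = 240 miles
Total distance:
150 + 240 = 390 miles

390 miles


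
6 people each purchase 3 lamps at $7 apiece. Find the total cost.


Cost per person:
3 x $7 = $21
Group total:
6 x $21 = $126

$126


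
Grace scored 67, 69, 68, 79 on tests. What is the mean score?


Add the scores:
67 + 69 + 68 + 79 = 283
Divide by the number of tests:
283 / 4 = 70.75

70.75


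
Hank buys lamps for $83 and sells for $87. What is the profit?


Selling price = $87
Cost price = $83
Profit = selling price - cost price:
Profit = $87 - $83 = $4

$4


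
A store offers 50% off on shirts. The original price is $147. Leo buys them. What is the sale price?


Calculate the discount amount:
50% of $147 = $73.50
Subtract from original:
$147 - $73.50 = $73.50

$73.50


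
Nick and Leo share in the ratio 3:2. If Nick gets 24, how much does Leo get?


Find the multiplier:
24 / 3 = 8
Apply to Leo's share:
2 x 8 = 16

16


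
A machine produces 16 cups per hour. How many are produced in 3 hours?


Production rate: 16 cups per hour
Time: 3 hours
Total: 16 x 3 = 48 cups

48 cups


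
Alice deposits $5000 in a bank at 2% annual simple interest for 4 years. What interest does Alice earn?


Use the formula I = P x R x T / 100
P x R x T = 5000 x 2 x 4 = 40000
I = 40000 / 100 = $400

$400


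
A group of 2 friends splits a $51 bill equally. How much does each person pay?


Total bill: $51
Number of people: 2
Each pays: $51 / 2 = $25.50

$25.50


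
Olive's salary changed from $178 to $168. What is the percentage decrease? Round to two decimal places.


Find the absolute change:
|168 - 178| = 10
Divide by original and multiply by 100:
10 / 178 x 100 = 5.6179...% ≈ 5.62%

5.62%


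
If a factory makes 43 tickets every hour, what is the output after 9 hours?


Production rate: 43 tickets per hour
Time: 9 hours
Total: 43 x 9 = 387 tickets

387 tickets


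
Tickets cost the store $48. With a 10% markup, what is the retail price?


Calculate the markup amount:
10% of $48 = $4.80
Add to cost:
$48 + $4.80 = $52.80

$52.80


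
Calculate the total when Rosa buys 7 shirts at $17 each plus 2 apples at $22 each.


Cost of shirts:
7 x $17 = $119
Cost of apples:
2 x $22 = $44
Add both:
$119 + $44 = $163

$163


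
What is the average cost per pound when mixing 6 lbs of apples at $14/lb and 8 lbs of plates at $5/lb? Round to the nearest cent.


Cost of apples:
6 x $14 = $84
Cost of plates:
8 x $5 = $40
Total cost: $84 + $40 = $124
Total weight: 14 lbs
Average: $124 / 14 = $8.8571... ≈ $8.86/lb

$8.86/lb


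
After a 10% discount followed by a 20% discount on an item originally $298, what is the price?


First discount:
10% of $298 = $29.80
Price after first discount:
$298 - $29.80 = $268.20
Second discount:
20% of $268.20 = $53.64
Final price:
$268.20 - $53.64 = $214.56

$214.56


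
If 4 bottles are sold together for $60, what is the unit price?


Total cost: $60
Number of items: 4
Unit price: $60 / 4 = $15

$15


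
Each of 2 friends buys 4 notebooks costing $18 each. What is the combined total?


Cost per person:
4 x $18 = $72
Group total:
2 x $72 = $144

$144


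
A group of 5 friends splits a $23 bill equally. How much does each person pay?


Total bill: $23
Number of people: 5
Each pays: $23 / 5 = $4.60

$4.60


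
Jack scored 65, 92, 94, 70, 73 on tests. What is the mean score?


Add the scores:
65 + 92 + 94 + 70 + 73 = 394
Divide by the number of tests:
394 / 5 = 78.8

78.8


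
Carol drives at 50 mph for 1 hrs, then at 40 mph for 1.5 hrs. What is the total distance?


Leg 1 distance:
50 x 1 = 50 miles
Leg 2 distance:
40 x 1.5 = 60 miles
Total distance:
50 + 60 = 110 miles

110 miles


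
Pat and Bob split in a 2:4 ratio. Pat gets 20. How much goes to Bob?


Find the multiplier:
20 / 2 = 10
Apply to Bob's share:
4 x 10 = 40

40


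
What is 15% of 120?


Convert percentage to decimal:
15% = 0.15
Multiply:
120 x 0.15 = 18

18


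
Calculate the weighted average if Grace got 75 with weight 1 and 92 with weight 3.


Weighted sum:
1 x 75 + 3 x 92 = 351
Total weight:
1 + 3 = 4
Weighted average:
351 / 4 = 87.75

87.75


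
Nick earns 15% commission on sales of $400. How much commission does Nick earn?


Convert rate to decimal:
15% = 0.15
Multiply by sales:
$400 x 0.15 = $60

$60


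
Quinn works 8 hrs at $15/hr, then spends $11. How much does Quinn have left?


Calculate earnings:
8 x $15 = $120
Subtract spending:
$120 - $11 = $109

$109


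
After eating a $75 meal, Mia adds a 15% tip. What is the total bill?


Calculate the tip:
15% of $75 = $11.25
Add tip to meal cost:
$75 + $11.25 = $86.25

$86.25


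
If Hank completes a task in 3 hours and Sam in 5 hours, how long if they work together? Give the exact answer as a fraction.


Hank's rate: 1/3 of the job per hour
Sam's rate: 1/5 of the job per hour
Combined rate: 1/3 + 1/5 = 8/15 per hour
Time = 1 / (8/15) = 15/8 hours (≈ 1.88 hours)

15/8 hours


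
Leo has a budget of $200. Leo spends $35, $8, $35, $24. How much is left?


Add up expenses:
$35 + $8 + $35 + $24 = $102
Subtract from budget:
$200 - $102 = $98

$98


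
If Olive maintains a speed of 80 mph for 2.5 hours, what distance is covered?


Use the formula: distance = speed x time
Speed = 80 mph, Time = 2.5 hours
80 x 2.5 = 200 miles

200 miles


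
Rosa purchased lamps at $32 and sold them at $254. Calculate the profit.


Selling price = $254
Cost price = $32
Profit = selling price - cost price:
Profit = $254 - $32 = $222

$222


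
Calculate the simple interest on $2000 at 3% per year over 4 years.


Use the formula I = P x R x T / 100
P x R x T = 2000 x 3 x 4 = 24000
I = 24000 / 100 = $240

$240


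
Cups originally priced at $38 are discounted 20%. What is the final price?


Calculate the discount amount:
20% of $38 = $7.60
Subtract from original:
$38 - $7.60 = $30.40

$30.40


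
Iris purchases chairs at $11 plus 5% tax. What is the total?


Calculate the tax:
5% of $11 = $0.55
Add tax to price:
$11 + $0.55 = $11.55

$11.55


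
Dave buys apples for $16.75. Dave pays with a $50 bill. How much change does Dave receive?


Start with the amount paid:
$50
Subtract the price:
$50 - $16.75 = $33.25

$33.25


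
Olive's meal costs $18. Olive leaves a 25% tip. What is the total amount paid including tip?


Calculate the tip:
25% of $18 = $4.50
Add tip to meal cost:
$18 + $4.50 = $22.50

$22.50


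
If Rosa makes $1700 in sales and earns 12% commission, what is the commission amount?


Convert rate to decimal:
12% = 0.12
Multiply by sales:
$1700 x 0.12 = $204

$204


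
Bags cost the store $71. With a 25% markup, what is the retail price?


Calculate the markup amount:
25% of $71 = $17.75
Add to cost:
$71 + $17.75 = $88.75

$88.75


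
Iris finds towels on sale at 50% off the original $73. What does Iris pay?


Calculate the discount amount:
50% of $73 = $36.50
Subtract from original:
$73 - $36.50 = $36.50

$36.50


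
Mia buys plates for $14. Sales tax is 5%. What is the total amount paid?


Calculate the tax:
5% of $14 = $0.70
Add tax to price:
$14 + $0.70 = $14.70

$14.70


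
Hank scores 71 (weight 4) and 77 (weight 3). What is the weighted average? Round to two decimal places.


Weighted sum:
4 x 71 + 3 x 77 = 515
Total weight:
4 + 3 = 7
Weighted average:
515 / 7 = 73.5714... ≈ 73.57

73.57


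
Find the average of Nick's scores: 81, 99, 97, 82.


Add the scores:
81 + 99 + 97 + 82 = 359
Divide by the number of tests:
359 / 4 = 89.75

89.75


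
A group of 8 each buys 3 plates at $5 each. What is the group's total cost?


Cost per person:
3 x $5 = $15
Group total:
8 x $15 = $120

$120


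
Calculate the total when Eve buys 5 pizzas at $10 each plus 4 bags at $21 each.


Cost of pizzas:
5 x $10 = $50
Cost of bags:
4 x $21 = $84
Add both:
$50 + $84 = $134

$134


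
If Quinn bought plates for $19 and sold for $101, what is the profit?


Selling price = $101
Cost price = $19
Profit = selling price - cost price:
Profit = $101 - $19 = $82

$82


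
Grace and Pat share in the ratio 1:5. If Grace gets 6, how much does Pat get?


Find the multiplier:
6 / 1 = 6
Apply to Pat's share:
5 x 6 = 30

30


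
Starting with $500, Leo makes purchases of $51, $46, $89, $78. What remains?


Add up expenses:
$51 + $46 + $89 + $78 = $264
Subtract from budget:
$500 - $264 = $236

$236


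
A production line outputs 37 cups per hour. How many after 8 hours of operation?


Production rate: 37 cups per hour
Time: 8 hours
Total: 37 x 8 = 296 cups

296 cups


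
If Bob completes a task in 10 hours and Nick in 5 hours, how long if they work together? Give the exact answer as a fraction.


Bob's rate: 1/10 of the job per hour
Nick's rate: 1/5 of the job per hour
Combined rate: 1/10 + 1/5 = 3/10 per hour
Time = 1 / (3/10) = 10/3 hours (≈ 3.33 hours)

10/3 hours


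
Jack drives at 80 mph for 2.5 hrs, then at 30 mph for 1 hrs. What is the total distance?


Leg 1 distance:
80 x 2.5 = 200 miles
Leg 2 distance:
30 x 1 = 30 miles
Total distance:
200 + 30 = 230 miles

230 miles


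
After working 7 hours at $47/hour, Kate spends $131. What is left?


Calculate earnings:
7 x $47 = $329
Subtract spending:
$329 - $131 = $198

$198


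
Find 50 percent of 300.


Convert percentage to decimal:
50% = 0.5
Multiply:
300 x 0.5 = 150

150


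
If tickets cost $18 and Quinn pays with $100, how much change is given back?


Start with the amount paid:
$100
Subtract the price:
$100 - $18 = $82

$82


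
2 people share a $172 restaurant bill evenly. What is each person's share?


Total bill: $172
Number of people: 2
Each pays: $172 / 2 = $86

$86


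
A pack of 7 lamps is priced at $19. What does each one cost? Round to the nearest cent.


Total cost: $19
Number of items: 7
Unit price: $19 / 7 = $2.7142... ≈ $2.71

$2.71


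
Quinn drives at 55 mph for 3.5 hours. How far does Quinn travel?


Use the formula: distance = speed x time
Speed = 55 mph, Time = 3.5 hours
55 x 3.5 = 192.5 miles

192.5 miles


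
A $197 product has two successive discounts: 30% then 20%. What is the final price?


First discount:
30% of $197 = $59.10
Price after first discount:
$197 - $59.10 = $137.90
Second discount:
20% of $137.90 = $27.58
Final price:
$137.90 - $27.58 = $110.32

$110.32


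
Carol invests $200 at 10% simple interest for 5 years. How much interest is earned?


Use the formula I = P x R x T / 100
P x R x T = 200 x 10 x 5 = 10000
I = 10000 / 100 = $100

$100


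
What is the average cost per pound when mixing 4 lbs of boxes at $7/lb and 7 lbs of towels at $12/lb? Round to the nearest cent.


Cost of boxes:
4 x $7 = $28
Cost of towels:
7 x $12 = $84
Total cost: $28 + $84 = $112
Total weight: 11 lbs
Average: $112 / 11 = $10.1818... ≈ $10.18/lb

$10.18/lb


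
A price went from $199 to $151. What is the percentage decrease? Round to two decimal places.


Find the absolute change:
|151 - 199| = 48
Divide by original and multiply by 100:
48 / 199 x 100 = 24.1206...% ≈ 24.12%

24.12%


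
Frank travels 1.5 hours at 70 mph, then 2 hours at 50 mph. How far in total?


Leg 1 distance:
70 x 1.5 = 105 miles
Leg 2 distance:
50 x 2 = 100 miles
Total distance:
105 + 100 = 205 miles

205 miles


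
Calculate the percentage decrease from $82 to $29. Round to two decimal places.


Find the absolute change:
|29 - 82| = 53
Divide by original and multiply by 100:
53 / 82 x 100 = 64.6341...% ≈ 64.63%

64.63%


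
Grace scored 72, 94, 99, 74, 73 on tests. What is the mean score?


Add the scores:
72 + 94 + 99 + 74 + 73 = 412
Divide by the number of tests:
412 / 5 = 82.4

82.4


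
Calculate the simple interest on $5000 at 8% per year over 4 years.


Use the formula I = P x R x T / 100
P x R x T = 5000 x 8 x 4 = 160000
I = 160000 / 100 = $1600

$1600


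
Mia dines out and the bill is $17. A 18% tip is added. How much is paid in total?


Calculate the tip:
18% of $17 = $3.06
Add tip to meal cost:
$17 + $3.06 = $20.06

$20.06


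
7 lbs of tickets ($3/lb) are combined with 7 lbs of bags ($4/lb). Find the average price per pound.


Cost of tickets:
7 x $3 = $21
Cost of bags:
7 x $4 = $28
Total cost: $21 + $28 = $49
Total weight: 14 lbs
Average: $49 / 14 = $3.50/lb

$3.50/lb


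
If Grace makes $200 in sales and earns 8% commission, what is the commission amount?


Convert rate to decimal:
8% = 0.08
Multiply by sales:
$200 x 0.08 = $16

$16


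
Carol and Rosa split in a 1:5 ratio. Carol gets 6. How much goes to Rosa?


Find the multiplier:
6 / 1 = 6
Apply to Rosa's share:
5 x 6 = 30

30


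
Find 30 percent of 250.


Convert percentage to decimal:
30% = 0.3
Multiply:
250 x 0.3 = 75

75


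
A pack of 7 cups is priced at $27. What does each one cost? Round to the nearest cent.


Total cost: $27
Number of items: 7
Unit price: $27 / 7 = $3.8571... ≈ $3.86

$3.86


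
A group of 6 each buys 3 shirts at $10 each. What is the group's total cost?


Cost per person:
3 x $10 = $30
Group total:
6 x $30 = $180

$180


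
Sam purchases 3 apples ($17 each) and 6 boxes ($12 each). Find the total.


Cost of apples:
3 x $17 = $51
Cost of boxes:
6 x $12 = $72
Add both:
$51 + $72 = $123

$123


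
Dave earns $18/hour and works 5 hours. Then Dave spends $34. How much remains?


Calculate earnings:
5 x $18 = $90
Subtract spending:
$90 - $34 = $56

$56


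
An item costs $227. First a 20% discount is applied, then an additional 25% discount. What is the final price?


First discount:
20% of $227 = $45.40
Price after first discount:
$227 - $45.40 = $181.60
Second discount:
25% of $181.60 = $45.40
Final price:
$181.60 - $45.40 = $136.20

$136.20


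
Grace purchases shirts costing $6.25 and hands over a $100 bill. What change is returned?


Start with the amount paid:
$100
Subtract the price:
$100 - $6.25 = $93.75

$93.75


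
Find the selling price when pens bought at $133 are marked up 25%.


Calculate the markup amount:
25% of $133 = $33.25
Add to cost:
$133 + $33.25 = $166.25

$166.25


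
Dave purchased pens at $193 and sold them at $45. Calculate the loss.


Selling price = $45
Cost price = $193
Loss = cost price - selling price:
Loss = $193 - $45 = $148

$148


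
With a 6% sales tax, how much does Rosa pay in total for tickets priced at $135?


Calculate the tax:
6% of $135 = $8.10
Add tax to price:
$135 + $8.10 = $143.10

$143.10


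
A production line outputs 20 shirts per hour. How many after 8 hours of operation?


Production rate: 20 shirts per hour
Time: 8 hours
Total: 20 x 8 = 160 shirts

160 shirts


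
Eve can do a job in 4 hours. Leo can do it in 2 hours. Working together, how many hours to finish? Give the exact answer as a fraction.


Eve's rate: 1/4 of the job per hour
Leo's rate: 1/2 of the job per hour
Combined rate: 1/4 + 1/2 = 3/4 per hour
Time = 1 / (3/4) = 4/3 hours (≈ 1.33 hours)

4/3 hours


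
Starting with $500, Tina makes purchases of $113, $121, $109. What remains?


Add up expenses:
$113 + $121 + $109 = $343
Subtract from budget:
$500 - $343 = $157

$157


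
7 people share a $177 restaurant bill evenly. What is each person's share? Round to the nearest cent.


Total bill: $177
Number of people: 7
Each pays: $177 / 7 = $25.2857... ≈ $25.29

$25.29


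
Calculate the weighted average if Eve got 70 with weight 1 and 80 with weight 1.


Weighted sum:
1 x 70 + 1 x 80 = 150
Total weight:
1 + 1 = 2
Weighted average:
150 / 2 = 75

75


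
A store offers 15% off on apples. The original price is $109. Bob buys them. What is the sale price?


Calculate the discount amount:
15% of $109 = $16.35
Subtract from original:
$109 - $16.35 = $92.65

$92.65


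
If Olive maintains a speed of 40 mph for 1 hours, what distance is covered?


Use the formula: distance = speed x time
Speed = 40 mph, Time = 1 hours
40 x 1 = 40 miles

40 miles


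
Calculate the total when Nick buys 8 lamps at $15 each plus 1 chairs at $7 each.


Cost of lamps:
8 x $15 = $120
Cost of chairs:
1 x $7 = $7
Add both:
$120 + $7 = $127

$127


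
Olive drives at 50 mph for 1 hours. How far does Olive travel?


Use the formula: distance = speed x time
Speed = 50 mph, Time = 1 hours
50 x 1 = 50 miles

50 miles


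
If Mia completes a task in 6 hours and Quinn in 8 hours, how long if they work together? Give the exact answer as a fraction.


Mia's rate: 1/6 of the job per hour
Quinn's rate: 1/8 of the job per hour
Combined rate: 1/6 + 1/8 = 7/24 per hour
Time = 1 / (7/24) = 24/7 hours (≈ 3.43 hours)

24/7 hours


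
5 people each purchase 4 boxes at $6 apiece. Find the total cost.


Cost per person:
4 x $6 = $24
Group total:
5 x $24 = $120

$120


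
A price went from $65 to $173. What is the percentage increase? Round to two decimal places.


Find the absolute change:
|173 - 65| = 108
Divide by original and multiply by 100:
108 / 65 x 100 = 166.1538...% ≈ 166.15%

166.15%


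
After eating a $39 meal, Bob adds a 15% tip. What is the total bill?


Calculate the tip:
15% of $39 = $5.85
Add tip to meal cost:
$39 + $5.85 = $44.85

$44.85


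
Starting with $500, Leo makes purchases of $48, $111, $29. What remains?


Add up expenses:
$48 + $111 + $29 = $188
Subtract from budget:
$500 - $188 = $312

$312
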